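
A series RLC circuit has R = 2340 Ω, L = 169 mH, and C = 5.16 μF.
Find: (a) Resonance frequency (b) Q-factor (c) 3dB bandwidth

Step 1 — Resonance: ω₀ = 1/√(LC) = 1/√(0.169·5.16e-06) = 1071 rad/s.
Step 2 — f₀ = ω₀/(2π) = 170.4 Hz.
Step 3 — Series Q: Q = ω₀L/R = 1071·0.169/2340 = 0.07734.
Step 4 — Bandwidth: Δω = ω₀/Q = 1.385e+04 rad/s; BW = Δω/(2π) = 2204 Hz.

(a) f₀ = 170.4 Hz  (b) Q = 0.07734  (c) BW = 2204 Hz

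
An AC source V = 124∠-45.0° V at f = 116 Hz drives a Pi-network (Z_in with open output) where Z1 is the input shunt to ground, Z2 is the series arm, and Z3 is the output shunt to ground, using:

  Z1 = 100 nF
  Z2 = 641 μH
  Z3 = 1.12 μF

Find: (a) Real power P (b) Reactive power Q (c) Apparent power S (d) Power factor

Step 1 — Angular frequency: ω = 2π·f = 2π·116 = 728.8 rad/s.
Step 2 — Component impedances:
  Z1: Z = 1/(jωC) = -j/(ω·C) = 0 - j1.372e+04 Ω
  Z2: Z = jωL = j·728.8·0.000641 = 0 + j0.4672 Ω
  Z3: Z = 1/(jωC) = -j/(ω·C) = 0 - j1225 Ω
Step 3 — With open output, the series arm Z2 and the output shunt Z3 appear in series to ground: Z2 + Z3 = 0 - j1225 Ω.
Step 4 — Parallel with input shunt Z1: Z_in = Z1 || (Z2 + Z3) = 0 - j1124 Ω = 1124∠-90.0° Ω.
Step 5 — Source phasor: V = 124∠-45.0° V = 87.68 - j87.68 V.
Step 6 — Current: I = V / Z = 0.07799 + j0.07799 A = 0.1103∠45.0° A.
Step 7 — Complex power: S = V·I* = 0 - j13.68 VA.
Step 8 — Real power: P = Re(S) = 0 W.
Step 9 — Reactive power: Q = Im(S) = -13.68 VAR.
Step 10 — Apparent power: |S| = 13.68 VA.
Step 11 — Power factor: PF = P/|S| = 0 (leading).

(a) P = 0 W  (b) Q = -13.68 VAR  (c) S = 13.68 VA  (d) PF = 0 (leading)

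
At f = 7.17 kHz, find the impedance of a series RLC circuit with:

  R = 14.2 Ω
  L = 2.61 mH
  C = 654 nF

Step 1 — Angular frequency: ω = 2π·f = 2π·7170 = 4.505e+04 rad/s.
Step 2 — Component impedances:
  R: Z = R = 14.2 Ω
  L: Z = jωL = j·4.505e+04·0.00261 = 0 + j117.6 Ω
  C: Z = 1/(jωC) = -j/(ω·C) = 0 - j33.94 Ω
Step 3 — Series combination: Z_total = R + L + C = 14.2 + j83.64 Ω = 84.84∠80.4° Ω.

Z = 14.2 + j83.64 Ω = 84.84∠80.4° Ω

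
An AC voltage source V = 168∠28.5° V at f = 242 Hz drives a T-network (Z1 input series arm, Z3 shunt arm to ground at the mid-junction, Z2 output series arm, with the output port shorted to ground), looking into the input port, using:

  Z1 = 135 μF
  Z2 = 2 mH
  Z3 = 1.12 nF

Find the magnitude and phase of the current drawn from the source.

Step 1 — Angular frequency: ω = 2π·f = 2π·242 = 1521 rad/s.
Step 2 — Component impedances:
  Z1: Z = 1/(jωC) = -j/(ω·C) = 0 - j4.872 Ω
  Z2: Z = jωL = j·1521·0.002 = 0 + j3.041 Ω
  Z3: Z = 1/(jωC) = -j/(ω·C) = 0 - j5.872e+05 Ω
Step 3 — With the output port shorted to ground, the output series arm Z2 runs from the junction to ground; the shunt arm Z3 also runs from the junction to ground. They appear in parallel: Z3 || Z2 = 0 + j3.041 Ω.
Step 4 — Series with input arm Z1: Z_in = Z1 + (Z3 || Z2) = 0 - j1.831 Ω = 1.831∠-90.0° Ω.
Step 5 — Source phasor: V = 168∠28.5° V = 147.6 + j80.16 V.
Step 6 — Ohm's law: I = V / Z_total = (147.6 + j80.16) / (0 - j1.831) = -43.79 + j80.66 A.
Step 7 — Convert to polar: |I| = 91.78 A, ∠I = 118.5°.

I = 91.78∠118.5° A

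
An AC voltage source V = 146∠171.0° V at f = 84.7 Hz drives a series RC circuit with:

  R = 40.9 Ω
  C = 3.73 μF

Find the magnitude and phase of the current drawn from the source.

Step 1 — Angular frequency: ω = 2π·f = 2π·84.7 = 532.2 rad/s.
Step 2 — Component impedances:
  R: Z = R = 40.9 Ω
  C: Z = 1/(jωC) = -j/(ω·C) = 0 - j503.8 Ω
Step 3 — Series combination: Z_total = R + C = 40.9 - j503.8 Ω = 505.4∠-85.4° Ω.
Step 4 — Source phasor: V = 146∠171.0° V = -144.2 + j22.84 V.
Step 5 — Ohm's law: I = V / Z_total = (-144.2 + j22.84) / (40.9 - j503.8) = -0.06813 - j0.2807 A.
Step 6 — Convert to polar: |I| = 0.2889 A, ∠I = -103.6°.

I = 0.2889∠-103.6° A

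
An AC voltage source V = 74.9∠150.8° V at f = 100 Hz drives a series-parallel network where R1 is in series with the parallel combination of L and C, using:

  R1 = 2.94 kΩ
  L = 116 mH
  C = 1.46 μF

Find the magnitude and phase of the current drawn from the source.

Step 1 — Angular frequency: ω = 2π·f = 2π·100 = 628.3 rad/s.
Step 2 — Component impedances:
  R1: Z = R = 2940 Ω
  L: Z = jωL = j·628.3·0.116 = 0 + j72.88 Ω
  C: Z = 1/(jωC) = -j/(ω·C) = 0 - j1090 Ω
Step 3 — Parallel branch: L || C = 1/(1/L + 1/C) = 0 + j78.11 Ω.
Step 4 — Series with R1: Z_total = R1 + (L || C) = 2940 + j78.11 Ω = 2941∠1.5° Ω.
Step 5 — Source phasor: V = 74.9∠150.8° V = -65.38 + j36.54 V.
Step 6 — Ohm's law: I = V / Z_total = (-65.38 + j36.54) / (2940 + j78.11) = -0.02189 + j0.01301 A.
Step 7 — Convert to polar: |I| = 0.02547 A, ∠I = 149.3°.

I = 0.02547∠149.3° A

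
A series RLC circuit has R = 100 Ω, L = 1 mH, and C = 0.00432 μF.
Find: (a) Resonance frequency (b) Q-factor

Step 1 — Resonance condition Im(Z)=0 gives ω₀ = 1/√(LC).
Step 2 — ω₀ = 1/√(0.001·4.32e-09) = 4.811e+05 rad/s.
Step 3 — f₀ = ω₀/(2π) = 7.657e+04 Hz.
Step 4 — Series Q: Q = ω₀L/R = 4.811e+05·0.001/100 = 4.811.

(a) f₀ = 7.657e+04 Hz  (b) Q = 4.811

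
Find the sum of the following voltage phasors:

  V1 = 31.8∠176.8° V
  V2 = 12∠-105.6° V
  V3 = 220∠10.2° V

Step 1 — Convert each phasor to rectangular form:
  V1 = 31.8·(cos(176.8°) + j·sin(176.8°)) = -31.75 + j1.775 V
  V2 = 12·(cos(-105.6°) + j·sin(-105.6°)) = -3.227 - j11.56 V
  V3 = 220·(cos(10.2°) + j·sin(10.2°)) = 216.5 + j38.96 V
Step 2 — Sum components: V_total = 181.5 + j29.18 V.
Step 3 — Convert to polar: |V_total| = 183.9 V, ∠V_total = 9.1°.

V_total = 183.9∠9.1° V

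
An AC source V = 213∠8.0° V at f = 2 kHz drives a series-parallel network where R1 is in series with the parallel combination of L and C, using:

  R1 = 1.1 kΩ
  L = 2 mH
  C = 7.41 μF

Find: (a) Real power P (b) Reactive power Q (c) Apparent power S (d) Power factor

Step 1 — Angular frequency: ω = 2π·f = 2π·2000 = 1.257e+04 rad/s.
Step 2 — Component impedances:
  R1: Z = R = 1100 Ω
  L: Z = jωL = j·1.257e+04·0.002 = 0 + j25.13 Ω
  C: Z = 1/(jωC) = -j/(ω·C) = 0 - j10.74 Ω
Step 3 — Parallel branch: L || C = 1/(1/L + 1/C) = 0 - j18.75 Ω.
Step 4 — Series with R1: Z_total = R1 + (L || C) = 1100 - j18.75 Ω = 1100∠-1.0° Ω.
Step 5 — Source phasor: V = 213∠8.0° V = 210.9 + j29.64 V.
Step 6 — Current: I = V / Z = 0.1912 + j0.03021 A = 0.1936∠9.0° A.
Step 7 — Complex power: S = V·I* = 41.23 - j0.7029 VA.
Step 8 — Real power: P = Re(S) = 41.23 W.
Step 9 — Reactive power: Q = Im(S) = -0.7029 VAR.
Step 10 — Apparent power: |S| = 41.24 VA.
Step 11 — Power factor: PF = P/|S| = 0.9999 (leading).

(a) P = 41.23 W  (b) Q = -0.7029 VAR  (c) S = 41.24 VA  (d) PF = 0.9999 (leading)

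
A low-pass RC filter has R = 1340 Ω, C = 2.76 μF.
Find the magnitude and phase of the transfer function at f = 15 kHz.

Step 1 — Angular frequency: ω = 2π·1.5e+04 = 9.425e+04 rad/s.
Step 2 — Transfer function: H(jω) = 1/(1 + jωRC).
Step 3 — Denominator: 1 + jωRC = 1 + j·9.425e+04·1340·2.76e-06 = 1 + j348.6.
Step 4 — H = 8.231e-06 - j0.002869.
Step 5 — Magnitude: |H| = 0.002869 (-50.8 dB); phase: φ = -89.8°.

|H| = 0.002869 (-50.8 dB), φ = -89.8°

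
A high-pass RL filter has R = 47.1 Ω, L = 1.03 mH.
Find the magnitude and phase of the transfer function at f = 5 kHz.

Step 1 — Angular frequency: ω = 2π·5000 = 3.142e+04 rad/s.
Step 2 — Transfer function: H(jω) = jωL/(R + jωL).
Step 3 — Numerator jωL = j·32.36; denominator R + jωL = 47.1 + j32.36.
Step 4 — H = 0.3206 + j0.4667.
Step 5 — Magnitude: |H| = 0.5663 (-4.9 dB); phase: φ = 55.5°.

|H| = 0.5663 (-4.9 dB), φ = 55.5°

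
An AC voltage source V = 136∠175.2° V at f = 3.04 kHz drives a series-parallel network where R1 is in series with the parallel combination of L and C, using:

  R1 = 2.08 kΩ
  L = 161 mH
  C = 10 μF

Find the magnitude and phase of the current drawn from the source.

Step 1 — Angular frequency: ω = 2π·f = 2π·3040 = 1.91e+04 rad/s.
Step 2 — Component impedances:
  R1: Z = R = 2080 Ω
  L: Z = jωL = j·1.91e+04·0.161 = 0 + j3075 Ω
  C: Z = 1/(jωC) = -j/(ω·C) = 0 - j5.235 Ω
Step 3 — Parallel branch: L || C = 1/(1/L + 1/C) = 0 - j5.244 Ω.
Step 4 — Series with R1: Z_total = R1 + (L || C) = 2080 - j5.244 Ω = 2080∠-0.1° Ω.
Step 5 — Source phasor: V = 136∠175.2° V = -135.5 + j11.38 V.
Step 6 — Ohm's law: I = V / Z_total = (-135.5 + j11.38) / (2080 - j5.244) = -0.06517 + j0.005307 A.
Step 7 — Convert to polar: |I| = 0.06538 A, ∠I = 175.3°.

I = 0.06538∠175.3° A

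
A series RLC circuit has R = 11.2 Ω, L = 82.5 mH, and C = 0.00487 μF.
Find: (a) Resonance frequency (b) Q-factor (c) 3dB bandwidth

Step 1 — Resonance condition Im(Z)=0 gives ω₀ = 1/√(LC).
Step 2 — ω₀ = 1/√(0.0825·4.87e-09) = 4.989e+04 rad/s.
Step 3 — f₀ = ω₀/(2π) = 7940 Hz.
Step 4 — Series Q: Q = ω₀L/R = 4.989e+04·0.0825/11.2 = 367.5.
Step 5 — 3dB bandwidth: Δω = ω₀/Q = 135.8 rad/s; BW = Δω/(2π) = 21.61 Hz.

(a) f₀ = 7940 Hz  (b) Q = 367.5  (c) BW = 21.61 Hz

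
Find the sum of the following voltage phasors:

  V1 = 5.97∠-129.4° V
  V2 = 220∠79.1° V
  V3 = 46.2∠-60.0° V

Step 1 — Convert each phasor to rectangular form:
  V1 = 5.97·(cos(-129.4°) + j·sin(-129.4°)) = -3.789 - j4.613 V
  V2 = 220·(cos(79.1°) + j·sin(79.1°)) = 41.6 + j216 V
  V3 = 46.2·(cos(-60.0°) + j·sin(-60.0°)) = 23.1 - j40.01 V
Step 2 — Sum components: V_total = 60.91 + j171.4 V.
Step 3 — Convert to polar: |V_total| = 181.9 V, ∠V_total = 70.4°.

V_total = 181.9∠70.4° V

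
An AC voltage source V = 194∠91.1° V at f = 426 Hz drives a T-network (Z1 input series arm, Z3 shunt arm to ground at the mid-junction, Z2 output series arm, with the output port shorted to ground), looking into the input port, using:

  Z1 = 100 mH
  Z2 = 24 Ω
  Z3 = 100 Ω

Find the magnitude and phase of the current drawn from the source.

Step 1 — Angular frequency: ω = 2π·f = 2π·426 = 2677 rad/s.
Step 2 — Component impedances:
  Z1: Z = jωL = j·2677·0.1 = 0 + j267.7 Ω
  Z2: Z = R = 24 Ω
  Z3: Z = R = 100 Ω
Step 3 — With the output port shorted to ground, the output series arm Z2 runs from the junction to ground; the shunt arm Z3 also runs from the junction to ground. They appear in parallel: Z3 || Z2 = 19.35 Ω.
Step 4 — Series with input arm Z1: Z_in = Z1 + (Z3 || Z2) = 19.35 + j267.7 Ω = 268.4∠85.9° Ω.
Step 5 — Source phasor: V = 194∠91.1° V = -3.724 + j194 V.
Step 6 — Ohm's law: I = V / Z_total = (-3.724 + j194) / (19.35 + j267.7) = 0.7199 + j0.06597 A.
Step 7 — Convert to polar: |I| = 0.7229 A, ∠I = 5.2°.

I = 0.7229∠5.2° A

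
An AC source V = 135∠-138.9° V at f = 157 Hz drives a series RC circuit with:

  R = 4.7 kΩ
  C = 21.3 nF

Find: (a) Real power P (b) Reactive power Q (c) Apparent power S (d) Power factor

Step 1 — Angular frequency: ω = 2π·f = 2π·157 = 986.5 rad/s.
Step 2 — Component impedances:
  R: Z = R = 4700 Ω
  C: Z = 1/(jωC) = -j/(ω·C) = 0 - j4.759e+04 Ω
Step 3 — Series combination: Z_total = R + C = 4700 - j4.759e+04 Ω = 4.782e+04∠-84.4° Ω.
Step 4 — Source phasor: V = 135∠-138.9° V = -101.7 - j88.75 V.
Step 5 — Current: I = V / Z = 0.001638 - j0.002299 A = 0.002823∠-54.5° A.
Step 6 — Complex power: S = V·I* = 0.03745 - j0.3792 VA.
Step 7 — Real power: P = Re(S) = 0.03745 W.
Step 8 — Reactive power: Q = Im(S) = -0.3792 VAR.
Step 9 — Apparent power: |S| = 0.3811 VA.
Step 10 — Power factor: PF = P/|S| = 0.09828 (leading).

(a) P = 0.03745 W  (b) Q = -0.3792 VAR  (c) S = 0.3811 VA  (d) PF = 0.09828 (leading)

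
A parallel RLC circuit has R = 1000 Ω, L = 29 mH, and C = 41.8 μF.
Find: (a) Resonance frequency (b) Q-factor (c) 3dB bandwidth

Step 1 — Resonance: ω₀ = 1/√(LC) = 1/√(0.029·4.18e-05) = 908.3 rad/s.
Step 2 — f₀ = ω₀/(2π) = 144.6 Hz.
Step 3 — Parallel Q: Q = R/(ω₀L) = 1000/(908.3·0.029) = 37.97.
Step 4 — Bandwidth: Δω = ω₀/Q = 23.92 rad/s; BW = Δω/(2π) = 3.808 Hz.

(a) f₀ = 144.6 Hz  (b) Q = 37.97  (c) BW = 3.808 Hz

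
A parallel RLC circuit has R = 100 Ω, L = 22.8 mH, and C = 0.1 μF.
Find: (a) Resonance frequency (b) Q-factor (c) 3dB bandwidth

Step 1 — Resonance: ω₀ = 1/√(LC) = 1/√(0.0228·1e-07) = 2.094e+04 rad/s.
Step 2 — f₀ = ω₀/(2π) = 3333 Hz.
Step 3 — Parallel Q: Q = R/(ω₀L) = 100/(2.094e+04·0.0228) = 0.2094.
Step 4 — Bandwidth: Δω = ω₀/Q = 1e+05 rad/s; BW = Δω/(2π) = 1.592e+04 Hz.

(a) f₀ = 3333 Hz  (b) Q = 0.2094  (c) BW = 1.592e+04 Hz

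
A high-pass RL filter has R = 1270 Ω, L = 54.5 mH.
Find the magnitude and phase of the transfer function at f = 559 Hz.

Step 1 — Angular frequency: ω = 2π·559 = 3512 rad/s.
Step 2 — Transfer function: H(jω) = jωL/(R + jωL).
Step 3 — Numerator jωL = j·191.4; denominator R + jωL = 1270 + j191.4.
Step 4 — H = 0.02221 + j0.1474.
Step 5 — Magnitude: |H| = 0.149 (-16.5 dB); phase: φ = 81.4°.

|H| = 0.149 (-16.5 dB), φ = 81.4°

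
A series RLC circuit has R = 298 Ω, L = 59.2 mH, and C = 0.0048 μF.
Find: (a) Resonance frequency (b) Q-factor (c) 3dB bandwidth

Step 1 — Resonance: ω₀ = 1/√(LC) = 1/√(0.0592·4.8e-09) = 5.932e+04 rad/s.
Step 2 — f₀ = ω₀/(2π) = 9441 Hz.
Step 3 — Series Q: Q = ω₀L/R = 5.932e+04·0.0592/298 = 11.78.
Step 4 — Bandwidth: Δω = ω₀/Q = 5034 rad/s; BW = Δω/(2π) = 801.2 Hz.

(a) f₀ = 9441 Hz  (b) Q = 11.78  (c) BW = 801.2 Hz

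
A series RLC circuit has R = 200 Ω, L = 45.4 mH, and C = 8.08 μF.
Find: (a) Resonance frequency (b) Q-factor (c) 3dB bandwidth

Step 1 — Resonance: ω₀ = 1/√(LC) = 1/√(0.0454·8.08e-06) = 1651 rad/s.
Step 2 — f₀ = ω₀/(2π) = 262.8 Hz.
Step 3 — Series Q: Q = ω₀L/R = 1651·0.0454/200 = 0.3748.
Step 4 — Bandwidth: Δω = ω₀/Q = 4405 rad/s; BW = Δω/(2π) = 701.1 Hz.

(a) f₀ = 262.8 Hz  (b) Q = 0.3748  (c) BW = 701.1 Hz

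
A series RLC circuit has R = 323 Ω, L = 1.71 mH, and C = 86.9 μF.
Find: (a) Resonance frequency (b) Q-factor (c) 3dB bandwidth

Step 1 — Resonance: ω₀ = 1/√(LC) = 1/√(0.00171·8.69e-05) = 2594 rad/s.
Step 2 — f₀ = ω₀/(2π) = 412.9 Hz.
Step 3 — Series Q: Q = ω₀L/R = 2594·0.00171/323 = 0.01373.
Step 4 — Bandwidth: Δω = ω₀/Q = 1.889e+05 rad/s; BW = Δω/(2π) = 3.006e+04 Hz.

(a) f₀ = 412.9 Hz  (b) Q = 0.01373  (c) BW = 3.006e+04 Hz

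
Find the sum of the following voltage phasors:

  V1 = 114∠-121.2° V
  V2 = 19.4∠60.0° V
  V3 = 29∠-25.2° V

Step 1 — Convert each phasor to rectangular form:
  V1 = 114·(cos(-121.2°) + j·sin(-121.2°)) = -59.06 - j97.51 V
  V2 = 19.4·(cos(60.0°) + j·sin(60.0°)) = 9.7 + j16.8 V
  V3 = 29·(cos(-25.2°) + j·sin(-25.2°)) = 26.24 - j12.35 V
Step 2 — Sum components: V_total = -23.12 - j93.06 V.
Step 3 — Convert to polar: |V_total| = 95.89 V, ∠V_total = -103.9°.

V_total = 95.89∠-103.9° V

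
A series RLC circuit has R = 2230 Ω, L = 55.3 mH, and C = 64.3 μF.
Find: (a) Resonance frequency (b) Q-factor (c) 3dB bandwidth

Step 1 — Resonance: ω₀ = 1/√(LC) = 1/√(0.0553·6.43e-05) = 530.3 rad/s.
Step 2 — f₀ = ω₀/(2π) = 84.4 Hz.
Step 3 — Series Q: Q = ω₀L/R = 530.3·0.0553/2230 = 0.01315.
Step 4 — Bandwidth: Δω = ω₀/Q = 4.033e+04 rad/s; BW = Δω/(2π) = 6418 Hz.

(a) f₀ = 84.4 Hz  (b) Q = 0.01315  (c) BW = 6418 Hz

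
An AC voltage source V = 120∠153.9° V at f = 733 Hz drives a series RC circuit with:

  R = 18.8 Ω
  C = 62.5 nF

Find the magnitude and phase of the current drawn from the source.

Step 1 — Angular frequency: ω = 2π·f = 2π·733 = 4606 rad/s.
Step 2 — Component impedances:
  R: Z = R = 18.8 Ω
  C: Z = 1/(jωC) = -j/(ω·C) = 0 - j3474 Ω
Step 3 — Series combination: Z_total = R + C = 18.8 - j3474 Ω = 3474∠-89.7° Ω.
Step 4 — Source phasor: V = 120∠153.9° V = -107.8 + j52.79 V.
Step 5 — Ohm's law: I = V / Z_total = (-107.8 + j52.79) / (18.8 - j3474) = -0.01536 - j0.03094 A.
Step 6 — Convert to polar: |I| = 0.03454 A, ∠I = -116.4°.

I = 0.03454∠-116.4° A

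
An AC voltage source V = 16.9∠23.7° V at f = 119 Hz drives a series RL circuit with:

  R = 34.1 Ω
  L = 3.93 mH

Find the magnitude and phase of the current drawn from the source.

Step 1 — Angular frequency: ω = 2π·f = 2π·119 = 747.7 rad/s.
Step 2 — Component impedances:
  R: Z = R = 34.1 Ω
  L: Z = jωL = j·747.7·0.00393 = 0 + j2.938 Ω
Step 3 — Series combination: Z_total = R + L = 34.1 + j2.938 Ω = 34.23∠4.9° Ω.
Step 4 — Source phasor: V = 16.9∠23.7° V = 15.47 + j6.793 V.
Step 5 — Ohm's law: I = V / Z_total = (15.47 + j6.793) / (34.1 + j2.938) = 0.4675 + j0.1589 A.
Step 6 — Convert to polar: |I| = 0.4938 A, ∠I = 18.8°.

I = 0.4938∠18.8° A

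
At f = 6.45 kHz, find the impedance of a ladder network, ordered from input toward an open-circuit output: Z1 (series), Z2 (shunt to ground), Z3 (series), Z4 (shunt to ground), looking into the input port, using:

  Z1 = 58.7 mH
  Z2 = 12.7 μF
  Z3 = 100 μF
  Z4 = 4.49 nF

Step 1 — Angular frequency: ω = 2π·f = 2π·6450 = 4.053e+04 rad/s.
Step 2 — Component impedances:
  Z1: Z = jωL = j·4.053e+04·0.0587 = 0 + j2379 Ω
  Z2: Z = 1/(jωC) = -j/(ω·C) = 0 - j1.943 Ω
  Z3: Z = 1/(jωC) = -j/(ω·C) = 0 - j0.2468 Ω
  Z4: Z = 1/(jωC) = -j/(ω·C) = 0 - j5496 Ω
Step 3 — Ladder network (open output): work backward from the far end, alternating series and parallel combinations. Z_in = 0 + j2377 Ω = 2377∠90.0° Ω.

Z = 0 + j2377 Ω = 2377∠90.0° Ω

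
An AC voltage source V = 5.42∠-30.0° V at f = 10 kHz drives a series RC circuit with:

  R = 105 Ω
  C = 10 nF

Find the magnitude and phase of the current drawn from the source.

Step 1 — Angular frequency: ω = 2π·f = 2π·1e+04 = 6.283e+04 rad/s.
Step 2 — Component impedances:
  R: Z = R = 105 Ω
  C: Z = 1/(jωC) = -j/(ω·C) = 0 - j1592 Ω
Step 3 — Series combination: Z_total = R + C = 105 - j1592 Ω = 1595∠-86.2° Ω.
Step 4 — Source phasor: V = 5.42∠-30.0° V = 4.694 - j2.71 V.
Step 5 — Ohm's law: I = V / Z_total = (4.694 - j2.71) / (105 - j1592) = 0.001889 + j0.002825 A.
Step 6 — Convert to polar: |I| = 0.003398 A, ∠I = 56.2°.

I = 0.003398∠56.2° A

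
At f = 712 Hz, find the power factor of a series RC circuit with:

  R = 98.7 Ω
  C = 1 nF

Step 1 — Angular frequency: ω = 2π·f = 2π·712 = 4474 rad/s.
Step 2 — Component impedances:
  R: Z = R = 98.7 Ω
  C: Z = 1/(jωC) = -j/(ω·C) = 0 - j2.235e+05 Ω
Step 3 — Series combination: Z_total = R + C = 98.7 - j2.235e+05 Ω = 2.235e+05∠-90.0° Ω.
Step 4 — Power factor: PF = cos(φ) = Re(Z)/|Z| = 98.7/223532 = 0.0004415.
Step 5 — Type: Im(Z) = -2.235e+05 ⇒ leading (phase φ = -90.0°).

PF = 0.0004415 (leading, φ = -90.0°)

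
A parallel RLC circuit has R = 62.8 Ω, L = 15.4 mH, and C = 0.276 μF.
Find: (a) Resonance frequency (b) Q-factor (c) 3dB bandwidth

Step 1 — Resonance: ω₀ = 1/√(LC) = 1/√(0.0154·2.76e-07) = 1.534e+04 rad/s.
Step 2 — f₀ = ω₀/(2π) = 2441 Hz.
Step 3 — Parallel Q: Q = R/(ω₀L) = 62.8/(1.534e+04·0.0154) = 0.2659.
Step 4 — Bandwidth: Δω = ω₀/Q = 5.769e+04 rad/s; BW = Δω/(2π) = 9182 Hz.

(a) f₀ = 2441 Hz  (b) Q = 0.2659  (c) BW = 9182 Hz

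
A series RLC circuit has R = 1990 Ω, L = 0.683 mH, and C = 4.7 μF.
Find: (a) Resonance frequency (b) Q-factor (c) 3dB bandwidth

Step 1 — Resonance: ω₀ = 1/√(LC) = 1/√(0.000683·4.7e-06) = 1.765e+04 rad/s.
Step 2 — f₀ = ω₀/(2π) = 2809 Hz.
Step 3 — Series Q: Q = ω₀L/R = 1.765e+04·0.000683/1990 = 0.006058.
Step 4 — Bandwidth: Δω = ω₀/Q = 2.914e+06 rad/s; BW = Δω/(2π) = 4.637e+05 Hz.

(a) f₀ = 2809 Hz  (b) Q = 0.006058  (c) BW = 4.637e+05 Hz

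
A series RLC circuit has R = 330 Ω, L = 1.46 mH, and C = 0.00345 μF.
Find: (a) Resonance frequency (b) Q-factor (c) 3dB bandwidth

Step 1 — Resonance: ω₀ = 1/√(LC) = 1/√(0.00146·3.45e-09) = 4.456e+05 rad/s.
Step 2 — f₀ = ω₀/(2π) = 7.091e+04 Hz.
Step 3 — Series Q: Q = ω₀L/R = 4.456e+05·0.00146/330 = 1.971.
Step 4 — Bandwidth: Δω = ω₀/Q = 2.26e+05 rad/s; BW = Δω/(2π) = 3.597e+04 Hz.

(a) f₀ = 7.091e+04 Hz  (b) Q = 1.971  (c) BW = 3.597e+04 Hz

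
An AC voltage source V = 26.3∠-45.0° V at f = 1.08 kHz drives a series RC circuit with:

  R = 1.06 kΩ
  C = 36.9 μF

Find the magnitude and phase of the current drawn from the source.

Step 1 — Angular frequency: ω = 2π·f = 2π·1080 = 6786 rad/s.
Step 2 — Component impedances:
  R: Z = R = 1060 Ω
  C: Z = 1/(jωC) = -j/(ω·C) = 0 - j3.994 Ω
Step 3 — Series combination: Z_total = R + C = 1060 - j3.994 Ω = 1060∠-0.2° Ω.
Step 4 — Source phasor: V = 26.3∠-45.0° V = 18.6 - j18.6 V.
Step 5 — Ohm's law: I = V / Z_total = (18.6 - j18.6) / (1060 - j3.994) = 0.01761 - j0.01748 A.
Step 6 — Convert to polar: |I| = 0.02481 A, ∠I = -44.8°.

I = 0.02481∠-44.8° A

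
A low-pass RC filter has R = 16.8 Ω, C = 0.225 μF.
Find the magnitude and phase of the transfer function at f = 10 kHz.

Step 1 — Angular frequency: ω = 2π·1e+04 = 6.283e+04 rad/s.
Step 2 — Transfer function: H(jω) = 1/(1 + jωRC).
Step 3 — Denominator: 1 + jωRC = 1 + j·6.283e+04·16.8·2.25e-07 = 1 + j0.2375.
Step 4 — H = 0.9466 - j0.2248.
Step 5 — Magnitude: |H| = 0.9729 (-0.2 dB); phase: φ = -13.4°.

|H| = 0.9729 (-0.2 dB), φ = -13.4°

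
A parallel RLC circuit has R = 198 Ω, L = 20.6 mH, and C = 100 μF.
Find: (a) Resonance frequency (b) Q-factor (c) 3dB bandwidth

Step 1 — Resonance: ω₀ = 1/√(LC) = 1/√(0.0206·0.0001) = 696.7 rad/s.
Step 2 — f₀ = ω₀/(2π) = 110.9 Hz.
Step 3 — Parallel Q: Q = R/(ω₀L) = 198/(696.7·0.0206) = 13.8.
Step 4 — Bandwidth: Δω = ω₀/Q = 50.51 rad/s; BW = Δω/(2π) = 8.038 Hz.

(a) f₀ = 110.9 Hz  (b) Q = 13.8  (c) BW = 8.038 Hz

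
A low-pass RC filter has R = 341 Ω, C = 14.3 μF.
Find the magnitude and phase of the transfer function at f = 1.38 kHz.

Step 1 — Angular frequency: ω = 2π·1380 = 8671 rad/s.
Step 2 — Transfer function: H(jω) = 1/(1 + jωRC).
Step 3 — Denominator: 1 + jωRC = 1 + j·8671·341·1.43e-05 = 1 + j42.28.
Step 4 — H = 0.0005591 - j0.02364.
Step 5 — Magnitude: |H| = 0.02364 (-32.5 dB); phase: φ = -88.6°.

|H| = 0.02364 (-32.5 dB), φ = -88.6°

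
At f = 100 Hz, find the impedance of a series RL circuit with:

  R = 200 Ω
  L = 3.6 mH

Step 1 — Angular frequency: ω = 2π·f = 2π·100 = 628.3 rad/s.
Step 2 — Component impedances:
  R: Z = R = 200 Ω
  L: Z = jωL = j·628.3·0.0036 = 0 + j2.262 Ω
Step 3 — Series combination: Z_total = R + L = 200 + j2.262 Ω = 200∠0.6° Ω.

Z = 200 + j2.262 Ω = 200∠0.6° Ω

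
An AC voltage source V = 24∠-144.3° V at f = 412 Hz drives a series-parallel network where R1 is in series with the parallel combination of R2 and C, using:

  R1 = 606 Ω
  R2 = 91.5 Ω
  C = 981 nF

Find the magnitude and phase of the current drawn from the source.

Step 1 — Angular frequency: ω = 2π·f = 2π·412 = 2589 rad/s.
Step 2 — Component impedances:
  R1: Z = R = 606 Ω
  R2: Z = R = 91.5 Ω
  C: Z = 1/(jωC) = -j/(ω·C) = 0 - j393.8 Ω
Step 3 — Parallel branch: R2 || C = 1/(1/R2 + 1/C) = 86.81 - j20.17 Ω.
Step 4 — Series with R1: Z_total = R1 + (R2 || C) = 692.8 - j20.17 Ω = 693.1∠-1.7° Ω.
Step 5 — Source phasor: V = 24∠-144.3° V = -19.49 - j14 V.
Step 6 — Ohm's law: I = V / Z_total = (-19.49 - j14) / (692.8 - j20.17) = -0.02752 - j0.02102 A.
Step 7 — Convert to polar: |I| = 0.03463 A, ∠I = -142.6°.

I = 0.03463∠-142.6° A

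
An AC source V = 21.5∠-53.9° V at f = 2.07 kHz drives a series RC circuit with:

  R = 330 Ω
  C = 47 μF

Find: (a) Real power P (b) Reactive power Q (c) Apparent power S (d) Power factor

Step 1 — Angular frequency: ω = 2π·f = 2π·2070 = 1.301e+04 rad/s.
Step 2 — Component impedances:
  R: Z = R = 330 Ω
  C: Z = 1/(jωC) = -j/(ω·C) = 0 - j1.636 Ω
Step 3 — Series combination: Z_total = R + C = 330 - j1.636 Ω = 330∠-0.3° Ω.
Step 4 — Source phasor: V = 21.5∠-53.9° V = 12.67 - j17.37 V.
Step 5 — Current: I = V / Z = 0.03865 - j0.05245 A = 0.06515∠-53.6° A.
Step 6 — Complex power: S = V·I* = 1.401 - j0.006944 VA.
Step 7 — Real power: P = Re(S) = 1.401 W.
Step 8 — Reactive power: Q = Im(S) = -0.006944 VAR.
Step 9 — Apparent power: |S| = 1.401 VA.
Step 10 — Power factor: PF = P/|S| = 1 (leading).

(a) P = 1.401 W  (b) Q = -0.006944 VAR  (c) S = 1.401 VA  (d) PF = 1 (leading)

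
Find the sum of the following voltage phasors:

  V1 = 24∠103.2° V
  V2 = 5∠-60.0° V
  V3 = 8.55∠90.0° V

Step 1 — Convert each phasor to rectangular form:
  V1 = 24·(cos(103.2°) + j·sin(103.2°)) = -5.48 + j23.37 V
  V2 = 5·(cos(-60.0°) + j·sin(-60.0°)) = 2.5 - j4.33 V
  V3 = 8.55·(cos(90.0°) + j·sin(90.0°)) = 0 + j8.55 V
Step 2 — Sum components: V_total = -2.98 + j27.59 V.
Step 3 — Convert to polar: |V_total| = 27.75 V, ∠V_total = 96.2°.

V_total = 27.75∠96.2° V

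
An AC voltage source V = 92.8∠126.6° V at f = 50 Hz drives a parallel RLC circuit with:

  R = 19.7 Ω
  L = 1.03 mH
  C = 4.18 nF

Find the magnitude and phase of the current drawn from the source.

Step 1 — Angular frequency: ω = 2π·f = 2π·50 = 314.2 rad/s.
Step 2 — Component impedances:
  R: Z = R = 19.7 Ω
  L: Z = jωL = j·314.2·0.00103 = 0 + j0.3236 Ω
  C: Z = 1/(jωC) = -j/(ω·C) = 0 - j7.615e+05 Ω
Step 3 — Parallel combination: 1/Z_total = 1/R + 1/L + 1/C; Z_total = 0.005314 + j0.3235 Ω = 0.3235∠89.1° Ω.
Step 4 — Source phasor: V = 92.8∠126.6° V = -55.33 + j74.5 V.
Step 5 — Ohm's law: I = V / Z_total = (-55.33 + j74.5) / (0.005314 + j0.3235) = 227.4 + j174.8 A.
Step 6 — Convert to polar: |I| = 286.8 A, ∠I = 37.5°.

I = 286.8∠37.5° A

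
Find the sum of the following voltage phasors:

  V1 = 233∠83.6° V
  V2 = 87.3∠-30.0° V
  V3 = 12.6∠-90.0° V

Step 1 — Convert each phasor to rectangular form:
  V1 = 233·(cos(83.6°) + j·sin(83.6°)) = 25.97 + j231.5 V
  V2 = 87.3·(cos(-30.0°) + j·sin(-30.0°)) = 75.6 - j43.65 V
  V3 = 12.6·(cos(-90.0°) + j·sin(-90.0°)) = 0 - j12.6 V
Step 2 — Sum components: V_total = 101.6 + j175.3 V.
Step 3 — Convert to polar: |V_total| = 202.6 V, ∠V_total = 59.9°.

V_total = 202.6∠59.9° V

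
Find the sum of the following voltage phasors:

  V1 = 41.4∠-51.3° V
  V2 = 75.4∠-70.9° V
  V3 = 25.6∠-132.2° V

Step 1 — Convert each phasor to rectangular form:
  V1 = 41.4·(cos(-51.3°) + j·sin(-51.3°)) = 25.89 - j32.31 V
  V2 = 75.4·(cos(-70.9°) + j·sin(-70.9°)) = 24.67 - j71.25 V
  V3 = 25.6·(cos(-132.2°) + j·sin(-132.2°)) = -17.2 - j18.96 V
Step 2 — Sum components: V_total = 33.36 - j122.5 V.
Step 3 — Convert to polar: |V_total| = 127 V, ∠V_total = -74.8°.

V_total = 127∠-74.8° V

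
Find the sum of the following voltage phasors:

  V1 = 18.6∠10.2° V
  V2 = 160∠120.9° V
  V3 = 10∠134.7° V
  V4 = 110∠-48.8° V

Step 1 — Convert each phasor to rectangular form:
  V1 = 18.6·(cos(10.2°) + j·sin(10.2°)) = 18.31 + j3.294 V
  V2 = 160·(cos(120.9°) + j·sin(120.9°)) = -82.17 + j137.3 V
  V3 = 10·(cos(134.7°) + j·sin(134.7°)) = -7.034 + j7.108 V
  V4 = 110·(cos(-48.8°) + j·sin(-48.8°)) = 72.46 - j82.77 V
Step 2 — Sum components: V_total = 1.561 + j64.93 V.
Step 3 — Convert to polar: |V_total| = 64.95 V, ∠V_total = 88.6°.

V_total = 64.95∠88.6° V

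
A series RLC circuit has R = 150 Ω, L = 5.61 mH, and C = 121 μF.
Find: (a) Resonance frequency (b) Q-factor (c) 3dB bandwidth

Step 1 — Resonance condition Im(Z)=0 gives ω₀ = 1/√(LC).
Step 2 — ω₀ = 1/√(0.00561·0.000121) = 1214 rad/s.
Step 3 — f₀ = ω₀/(2π) = 193.2 Hz.
Step 4 — Series Q: Q = ω₀L/R = 1214·0.00561/150 = 0.04539.
Step 5 — 3dB bandwidth: Δω = ω₀/Q = 2.674e+04 rad/s; BW = Δω/(2π) = 4255 Hz.

(a) f₀ = 193.2 Hz  (b) Q = 0.04539  (c) BW = 4255 Hz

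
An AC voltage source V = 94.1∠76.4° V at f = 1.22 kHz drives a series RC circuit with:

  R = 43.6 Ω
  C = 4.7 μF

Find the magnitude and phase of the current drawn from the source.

Step 1 — Angular frequency: ω = 2π·f = 2π·1220 = 7665 rad/s.
Step 2 — Component impedances:
  R: Z = R = 43.6 Ω
  C: Z = 1/(jωC) = -j/(ω·C) = 0 - j27.76 Ω
Step 3 — Series combination: Z_total = R + C = 43.6 - j27.76 Ω = 51.69∠-32.5° Ω.
Step 4 — Source phasor: V = 94.1∠76.4° V = 22.13 + j91.46 V.
Step 5 — Ohm's law: I = V / Z_total = (22.13 + j91.46) / (43.6 - j27.76) = -0.5892 + j1.723 A.
Step 6 — Convert to polar: |I| = 1.821 A, ∠I = 108.9°.

I = 1.821∠108.9° A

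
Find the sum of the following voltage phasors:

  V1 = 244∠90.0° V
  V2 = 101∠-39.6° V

Step 1 — Convert each phasor to rectangular form:
  V1 = 244·(cos(90.0°) + j·sin(90.0°)) = 0 + j244 V
  V2 = 101·(cos(-39.6°) + j·sin(-39.6°)) = 77.82 - j64.38 V
Step 2 — Sum components: V_total = 77.82 + j179.6 V.
Step 3 — Convert to polar: |V_total| = 195.8 V, ∠V_total = 66.6°.

V_total = 195.8∠66.6° V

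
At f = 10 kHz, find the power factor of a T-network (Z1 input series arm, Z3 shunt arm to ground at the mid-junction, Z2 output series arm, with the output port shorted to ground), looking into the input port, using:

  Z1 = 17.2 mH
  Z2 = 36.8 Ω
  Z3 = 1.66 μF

Step 1 — Angular frequency: ω = 2π·f = 2π·1e+04 = 6.283e+04 rad/s.
Step 2 — Component impedances:
  Z1: Z = jωL = j·6.283e+04·0.0172 = 0 + j1081 Ω
  Z2: Z = R = 36.8 Ω
  Z3: Z = 1/(jωC) = -j/(ω·C) = 0 - j9.588 Ω
Step 3 — With the output port shorted to ground, the output series arm Z2 runs from the junction to ground; the shunt arm Z3 also runs from the junction to ground. They appear in parallel: Z3 || Z2 = 2.339 - j8.978 Ω.
Step 4 — Series with input arm Z1: Z_in = Z1 + (Z3 || Z2) = 2.339 + j1072 Ω = 1072∠89.9° Ω.
Step 5 — Power factor: PF = cos(φ) = Re(Z)/|Z| = 2.3391/1071.7 = 0.002183.
Step 6 — Type: Im(Z) = 1072 ⇒ lagging (phase φ = 89.9°).

PF = 0.002183 (lagging, φ = 89.9°)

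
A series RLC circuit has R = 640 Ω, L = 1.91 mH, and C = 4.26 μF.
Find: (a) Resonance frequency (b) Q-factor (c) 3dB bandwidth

Step 1 — Resonance: ω₀ = 1/√(LC) = 1/√(0.00191·4.26e-06) = 1.109e+04 rad/s.
Step 2 — f₀ = ω₀/(2π) = 1764 Hz.
Step 3 — Series Q: Q = ω₀L/R = 1.109e+04·0.00191/640 = 0.03309.
Step 4 — Bandwidth: Δω = ω₀/Q = 3.351e+05 rad/s; BW = Δω/(2π) = 5.333e+04 Hz.

(a) f₀ = 1764 Hz  (b) Q = 0.03309  (c) BW = 5.333e+04 Hz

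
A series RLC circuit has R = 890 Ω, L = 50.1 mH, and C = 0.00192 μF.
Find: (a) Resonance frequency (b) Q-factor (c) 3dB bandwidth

Step 1 — Resonance: ω₀ = 1/√(LC) = 1/√(0.0501·1.92e-09) = 1.02e+05 rad/s.
Step 2 — f₀ = ω₀/(2π) = 1.623e+04 Hz.
Step 3 — Series Q: Q = ω₀L/R = 1.02e+05·0.0501/890 = 5.74.
Step 4 — Bandwidth: Δω = ω₀/Q = 1.776e+04 rad/s; BW = Δω/(2π) = 2827 Hz.

(a) f₀ = 1.623e+04 Hz  (b) Q = 5.74  (c) BW = 2827 Hz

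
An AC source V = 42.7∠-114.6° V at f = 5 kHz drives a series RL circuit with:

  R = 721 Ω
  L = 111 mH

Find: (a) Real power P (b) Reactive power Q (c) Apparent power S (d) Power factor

Step 1 — Angular frequency: ω = 2π·f = 2π·5000 = 3.142e+04 rad/s.
Step 2 — Component impedances:
  R: Z = R = 721 Ω
  L: Z = jωL = j·3.142e+04·0.111 = 0 + j3487 Ω
Step 3 — Series combination: Z_total = R + L = 721 + j3487 Ω = 3561∠78.3° Ω.
Step 4 — Source phasor: V = 42.7∠-114.6° V = -17.78 - j38.82 V.
Step 5 — Current: I = V / Z = -0.01169 + j0.002681 A = 0.01199∠167.1° A.
Step 6 — Complex power: S = V·I* = 0.1037 + j0.5014 VA.
Step 7 — Real power: P = Re(S) = 0.1037 W.
Step 8 — Reactive power: Q = Im(S) = 0.5014 VAR.
Step 9 — Apparent power: |S| = 0.512 VA.
Step 10 — Power factor: PF = P/|S| = 0.2025 (lagging).

(a) P = 0.1037 W  (b) Q = 0.5014 VAR  (c) S = 0.512 VA  (d) PF = 0.2025 (lagging)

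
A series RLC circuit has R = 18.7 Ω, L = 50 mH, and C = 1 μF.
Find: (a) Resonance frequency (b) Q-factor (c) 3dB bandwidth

Step 1 — Resonance: ω₀ = 1/√(LC) = 1/√(0.05·1e-06) = 4472 rad/s.
Step 2 — f₀ = ω₀/(2π) = 711.8 Hz.
Step 3 — Series Q: Q = ω₀L/R = 4472·0.05/18.7 = 11.96.
Step 4 — Bandwidth: Δω = ω₀/Q = 374 rad/s; BW = Δω/(2π) = 59.52 Hz.

(a) f₀ = 711.8 Hz  (b) Q = 11.96  (c) BW = 59.52 Hz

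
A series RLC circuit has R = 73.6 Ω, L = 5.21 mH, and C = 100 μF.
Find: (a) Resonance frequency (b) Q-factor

Step 1 — Resonance condition Im(Z)=0 gives ω₀ = 1/√(LC).
Step 2 — ω₀ = 1/√(0.00521·0.0001) = 1385 rad/s.
Step 3 — f₀ = ω₀/(2π) = 220.5 Hz.
Step 4 — Series Q: Q = ω₀L/R = 1385·0.00521/73.6 = 0.09807.

(a) f₀ = 220.5 Hz  (b) Q = 0.09807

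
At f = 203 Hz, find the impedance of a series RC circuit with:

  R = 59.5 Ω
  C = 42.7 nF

Step 1 — Angular frequency: ω = 2π·f = 2π·203 = 1275 rad/s.
Step 2 — Component impedances:
  R: Z = R = 59.5 Ω
  C: Z = 1/(jωC) = -j/(ω·C) = 0 - j1.836e+04 Ω
Step 3 — Series combination: Z_total = R + C = 59.5 - j1.836e+04 Ω = 1.836e+04∠-89.8° Ω.

Z = 59.5 - j1.836e+04 Ω = 1.836e+04∠-89.8° Ω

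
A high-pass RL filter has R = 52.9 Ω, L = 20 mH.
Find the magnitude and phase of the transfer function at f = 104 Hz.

Step 1 — Angular frequency: ω = 2π·104 = 653.5 rad/s.
Step 2 — Transfer function: H(jω) = jωL/(R + jωL).
Step 3 — Numerator jωL = j·13.07; denominator R + jωL = 52.9 + j13.07.
Step 4 — H = 0.05752 + j0.2328.
Step 5 — Magnitude: |H| = 0.2398 (-12.4 dB); phase: φ = 76.1°.

|H| = 0.2398 (-12.4 dB), φ = 76.1°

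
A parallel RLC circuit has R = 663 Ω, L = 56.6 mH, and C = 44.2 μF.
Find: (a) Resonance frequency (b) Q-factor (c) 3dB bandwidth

Step 1 — Resonance: ω₀ = 1/√(LC) = 1/√(0.0566·4.42e-05) = 632.2 rad/s.
Step 2 — f₀ = ω₀/(2π) = 100.6 Hz.
Step 3 — Parallel Q: Q = R/(ω₀L) = 663/(632.2·0.0566) = 18.53.
Step 4 — Bandwidth: Δω = ω₀/Q = 34.12 rad/s; BW = Δω/(2π) = 5.431 Hz.

(a) f₀ = 100.6 Hz  (b) Q = 18.53  (c) BW = 5.431 Hz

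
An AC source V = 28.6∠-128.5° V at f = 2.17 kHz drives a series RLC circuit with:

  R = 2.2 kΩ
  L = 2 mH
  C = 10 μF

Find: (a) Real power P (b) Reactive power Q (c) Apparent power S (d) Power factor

Step 1 — Angular frequency: ω = 2π·f = 2π·2170 = 1.363e+04 rad/s.
Step 2 — Component impedances:
  R: Z = R = 2200 Ω
  L: Z = jωL = j·1.363e+04·0.002 = 0 + j27.27 Ω
  C: Z = 1/(jωC) = -j/(ω·C) = 0 - j7.334 Ω
Step 3 — Series combination: Z_total = R + L + C = 2200 + j19.93 Ω = 2200∠0.5° Ω.
Step 4 — Source phasor: V = 28.6∠-128.5° V = -17.8 - j22.38 V.
Step 5 — Current: I = V / Z = -0.008184 - j0.0101 A = 0.013∠-129.0° A.
Step 6 — Complex power: S = V·I* = 0.3718 + j0.003369 VA.
Step 7 — Real power: P = Re(S) = 0.3718 W.
Step 8 — Reactive power: Q = Im(S) = 0.003369 VAR.
Step 9 — Apparent power: |S| = 0.3718 VA.
Step 10 — Power factor: PF = P/|S| = 1 (lagging).

(a) P = 0.3718 W  (b) Q = 0.003369 VAR  (c) S = 0.3718 VA  (d) PF = 1 (lagging)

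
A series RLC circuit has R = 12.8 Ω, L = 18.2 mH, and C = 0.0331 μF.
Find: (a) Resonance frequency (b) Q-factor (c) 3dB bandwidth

Step 1 — Resonance: ω₀ = 1/√(LC) = 1/√(0.0182·3.31e-08) = 4.074e+04 rad/s.
Step 2 — f₀ = ω₀/(2π) = 6484 Hz.
Step 3 — Series Q: Q = ω₀L/R = 4.074e+04·0.0182/12.8 = 57.93.
Step 4 — Bandwidth: Δω = ω₀/Q = 703.3 rad/s; BW = Δω/(2π) = 111.9 Hz.

(a) f₀ = 6484 Hz  (b) Q = 57.93  (c) BW = 111.9 Hz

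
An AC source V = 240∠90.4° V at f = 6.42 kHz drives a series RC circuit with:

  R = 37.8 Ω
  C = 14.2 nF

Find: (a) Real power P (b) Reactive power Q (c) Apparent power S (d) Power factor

Step 1 — Angular frequency: ω = 2π·f = 2π·6420 = 4.034e+04 rad/s.
Step 2 — Component impedances:
  R: Z = R = 37.8 Ω
  C: Z = 1/(jωC) = -j/(ω·C) = 0 - j1746 Ω
Step 3 — Series combination: Z_total = R + C = 37.8 - j1746 Ω = 1746∠-88.8° Ω.
Step 4 — Source phasor: V = 240∠90.4° V = -1.676 + j240 V.
Step 5 — Current: I = V / Z = -0.1374 + j0.002016 A = 0.1374∠179.2° A.
Step 6 — Complex power: S = V·I* = 0.714 - j32.98 VA.
Step 7 — Real power: P = Re(S) = 0.714 W.
Step 8 — Reactive power: Q = Im(S) = -32.98 VAR.
Step 9 — Apparent power: |S| = 32.99 VA.
Step 10 — Power factor: PF = P/|S| = 0.02165 (leading).

(a) P = 0.714 W  (b) Q = -32.98 VAR  (c) S = 32.99 VA  (d) PF = 0.02165 (leading)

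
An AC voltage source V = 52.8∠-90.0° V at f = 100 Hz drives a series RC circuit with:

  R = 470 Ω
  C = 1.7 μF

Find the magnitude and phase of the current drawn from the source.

Step 1 — Angular frequency: ω = 2π·f = 2π·100 = 628.3 rad/s.
Step 2 — Component impedances:
  R: Z = R = 470 Ω
  C: Z = 1/(jωC) = -j/(ω·C) = 0 - j936.2 Ω
Step 3 — Series combination: Z_total = R + C = 470 - j936.2 Ω = 1048∠-63.3° Ω.
Step 4 — Source phasor: V = 52.8∠-90.0° V = 0 - j52.8 V.
Step 5 — Ohm's law: I = V / Z_total = (0 - j52.8) / (470 - j936.2) = 0.04505 - j0.02261 A.
Step 6 — Convert to polar: |I| = 0.0504 A, ∠I = -26.7°.

I = 0.0504∠-26.7° A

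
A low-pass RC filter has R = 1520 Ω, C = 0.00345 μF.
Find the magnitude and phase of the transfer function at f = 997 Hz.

Step 1 — Angular frequency: ω = 2π·997 = 6264 rad/s.
Step 2 — Transfer function: H(jω) = 1/(1 + jωRC).
Step 3 — Denominator: 1 + jωRC = 1 + j·6264·1520·3.45e-09 = 1 + j0.03285.
Step 4 — H = 0.9989 - j0.03281.
Step 5 — Magnitude: |H| = 0.9995 (-0.0 dB); phase: φ = -1.9°.

|H| = 0.9995 (-0.0 dB), φ = -1.9°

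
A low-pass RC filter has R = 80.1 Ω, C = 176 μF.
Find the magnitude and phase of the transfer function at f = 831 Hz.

Step 1 — Angular frequency: ω = 2π·831 = 5221 rad/s.
Step 2 — Transfer function: H(jω) = 1/(1 + jωRC).
Step 3 — Denominator: 1 + jωRC = 1 + j·5221·80.1·0.000176 = 1 + j73.61.
Step 4 — H = 0.0001845 - j0.01358.
Step 5 — Magnitude: |H| = 0.01358 (-37.3 dB); phase: φ = -89.2°.

|H| = 0.01358 (-37.3 dB), φ = -89.2°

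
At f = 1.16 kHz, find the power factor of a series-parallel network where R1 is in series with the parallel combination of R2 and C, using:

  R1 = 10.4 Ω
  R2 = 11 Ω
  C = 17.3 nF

Step 1 — Angular frequency: ω = 2π·f = 2π·1160 = 7288 rad/s.
Step 2 — Component impedances:
  R1: Z = R = 10.4 Ω
  R2: Z = R = 11 Ω
  C: Z = 1/(jωC) = -j/(ω·C) = 0 - j7931 Ω
Step 3 — Parallel branch: R2 || C = 1/(1/R2 + 1/C) = 11 - j0.01526 Ω.
Step 4 — Series with R1: Z_total = R1 + (R2 || C) = 21.4 - j0.01526 Ω = 21.4∠-0.0° Ω.
Step 5 — Power factor: PF = cos(φ) = Re(Z)/|Z| = 21.4/21.4 = 1.
Step 6 — Type: Im(Z) = -0.01526 ⇒ leading (phase φ = -0.0°).

PF = 1 (leading, φ = -0.0°)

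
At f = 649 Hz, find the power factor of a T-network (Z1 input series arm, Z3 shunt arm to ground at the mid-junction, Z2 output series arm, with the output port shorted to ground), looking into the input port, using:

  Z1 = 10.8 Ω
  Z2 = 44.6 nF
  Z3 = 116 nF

Step 1 — Angular frequency: ω = 2π·f = 2π·649 = 4078 rad/s.
Step 2 — Component impedances:
  Z1: Z = R = 10.8 Ω
  Z2: Z = 1/(jωC) = -j/(ω·C) = 0 - j5498 Ω
  Z3: Z = 1/(jωC) = -j/(ω·C) = 0 - j2114 Ω
Step 3 — With the output port shorted to ground, the output series arm Z2 runs from the junction to ground; the shunt arm Z3 also runs from the junction to ground. They appear in parallel: Z3 || Z2 = 0 - j1527 Ω.
Step 4 — Series with input arm Z1: Z_in = Z1 + (Z3 || Z2) = 10.8 - j1527 Ω = 1527∠-89.6° Ω.
Step 5 — Power factor: PF = cos(φ) = Re(Z)/|Z| = 10.8/1527 = 0.007073.
Step 6 — Type: Im(Z) = -1527 ⇒ leading (phase φ = -89.6°).

PF = 0.007073 (leading, φ = -89.6°)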